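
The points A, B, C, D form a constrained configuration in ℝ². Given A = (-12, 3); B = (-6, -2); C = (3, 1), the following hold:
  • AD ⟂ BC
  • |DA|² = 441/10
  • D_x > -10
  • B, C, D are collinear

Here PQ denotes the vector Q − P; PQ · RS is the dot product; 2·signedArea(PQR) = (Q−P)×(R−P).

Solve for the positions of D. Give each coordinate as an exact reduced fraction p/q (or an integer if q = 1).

D = (-99/10, -33/10)

1. D_x = -99/10  [B, C, D are collinear ∩ AD ⟂ BC]
2. D_y = -33/10  [B, C, D are collinear ∩ AD ⟂ BC]
   → D = (-99/10, -33/10)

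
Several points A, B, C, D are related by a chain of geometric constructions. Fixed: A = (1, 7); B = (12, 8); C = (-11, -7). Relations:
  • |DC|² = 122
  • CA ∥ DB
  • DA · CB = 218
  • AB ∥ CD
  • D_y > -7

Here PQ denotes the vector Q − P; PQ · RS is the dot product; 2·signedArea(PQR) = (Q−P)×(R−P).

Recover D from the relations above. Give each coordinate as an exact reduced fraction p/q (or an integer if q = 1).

1. D_x = 0  [CA ∥ DB ∩ AB ∥ CD]
2. D_y = -6  [CA ∥ DB ∩ AB ∥ CD]
   → D = (0, -6)

D = (0, -6)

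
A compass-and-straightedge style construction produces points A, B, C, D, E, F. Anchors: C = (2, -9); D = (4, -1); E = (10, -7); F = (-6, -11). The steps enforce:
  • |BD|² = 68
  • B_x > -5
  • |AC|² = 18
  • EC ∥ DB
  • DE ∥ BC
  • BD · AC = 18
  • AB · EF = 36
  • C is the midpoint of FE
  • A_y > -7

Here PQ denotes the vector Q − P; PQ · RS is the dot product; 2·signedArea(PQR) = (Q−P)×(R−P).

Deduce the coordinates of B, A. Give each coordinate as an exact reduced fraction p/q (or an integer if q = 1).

1. B_x = -4  [DE ∥ BC ∩ EC ∥ DB]
2. B_y = -3  [DE ∥ BC ∩ EC ∥ DB]
   → B = (-4, -3)
3. A_x = -1  [line 16·x + 4·y + 40 = 0 ∩ |AC|² = 18]
4. A_y = -6  [line 16·x + 4·y + 40 = 0 ∩ |AC|² = 18]
   → A = (-1, -6)

A = (-1, -6)
B = (-4, -3)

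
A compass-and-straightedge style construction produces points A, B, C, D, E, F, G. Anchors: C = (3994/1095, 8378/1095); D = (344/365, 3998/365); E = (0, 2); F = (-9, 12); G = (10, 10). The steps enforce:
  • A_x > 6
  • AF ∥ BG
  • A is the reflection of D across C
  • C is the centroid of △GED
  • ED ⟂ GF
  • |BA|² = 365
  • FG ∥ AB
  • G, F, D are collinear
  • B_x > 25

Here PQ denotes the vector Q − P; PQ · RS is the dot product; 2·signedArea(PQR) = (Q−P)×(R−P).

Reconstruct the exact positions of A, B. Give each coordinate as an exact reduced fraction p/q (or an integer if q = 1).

A = (6956/1095, 4762/1095)
B = (27761/1095, 2572/1095)

1. A_x = 6956/1095  [A is the reflection of D across C]
2. A_y = 4762/1095  [A is the reflection of D across C]
   → A = (6956/1095, 4762/1095)
3. B_x = 27761/1095  [AF ∥ BG ∩ FG ∥ AB]
4. B_y = 2572/1095  [AF ∥ BG ∩ FG ∥ AB]
   → B = (27761/1095, 2572/1095)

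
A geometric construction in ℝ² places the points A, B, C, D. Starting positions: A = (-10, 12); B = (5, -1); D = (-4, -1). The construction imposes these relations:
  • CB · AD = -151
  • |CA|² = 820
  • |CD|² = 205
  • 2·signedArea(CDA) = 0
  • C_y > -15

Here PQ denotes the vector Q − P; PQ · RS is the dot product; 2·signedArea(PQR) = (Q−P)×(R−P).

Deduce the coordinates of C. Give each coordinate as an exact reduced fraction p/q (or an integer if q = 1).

1. C_x = 2  [2·signedArea(CDA) = 0 ∩ CB · AD = -151]
2. C_y = -14  [2·signedArea(CDA) = 0 ∩ CB · AD = -151]
   → C = (2, -14)

C = (2, -14)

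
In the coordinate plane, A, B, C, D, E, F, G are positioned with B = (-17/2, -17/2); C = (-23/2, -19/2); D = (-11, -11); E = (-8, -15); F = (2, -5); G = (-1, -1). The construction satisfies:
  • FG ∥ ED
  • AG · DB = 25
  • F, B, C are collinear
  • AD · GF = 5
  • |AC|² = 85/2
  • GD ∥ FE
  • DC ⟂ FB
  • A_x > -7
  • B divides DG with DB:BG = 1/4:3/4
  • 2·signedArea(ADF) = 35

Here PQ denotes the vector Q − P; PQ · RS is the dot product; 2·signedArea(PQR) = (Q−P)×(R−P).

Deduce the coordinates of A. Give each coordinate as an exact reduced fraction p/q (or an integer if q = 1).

A = (-6, -6)

1. A_x = -6  [AG · DB = 25 ∩ 2·signedArea(ADF) = 35]
2. A_y = -6  [AG · DB = 25 ∩ 2·signedArea(ADF) = 35]
   → A = (-6, -6)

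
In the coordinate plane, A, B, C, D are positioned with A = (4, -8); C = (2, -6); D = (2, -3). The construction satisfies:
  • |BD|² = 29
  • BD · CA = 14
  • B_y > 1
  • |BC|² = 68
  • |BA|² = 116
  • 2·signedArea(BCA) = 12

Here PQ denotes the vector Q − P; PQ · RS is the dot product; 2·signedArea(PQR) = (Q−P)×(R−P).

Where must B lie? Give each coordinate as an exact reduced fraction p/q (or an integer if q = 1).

B = (0, 2)

1. B_x = 0  [BD · CA = 14 ∩ 2·signedArea(BCA) = 12]
2. B_y = 2  [BD · CA = 14 ∩ 2·signedArea(BCA) = 12]
   → B = (0, 2)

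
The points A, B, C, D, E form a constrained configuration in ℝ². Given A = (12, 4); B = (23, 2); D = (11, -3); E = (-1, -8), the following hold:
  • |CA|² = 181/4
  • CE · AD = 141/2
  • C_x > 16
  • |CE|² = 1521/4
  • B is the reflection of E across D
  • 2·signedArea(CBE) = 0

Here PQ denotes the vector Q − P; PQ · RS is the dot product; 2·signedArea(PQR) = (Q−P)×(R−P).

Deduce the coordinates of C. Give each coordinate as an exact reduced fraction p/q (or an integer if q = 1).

C = (17, -1/2)

1. C_x = 17  [2·signedArea(CBE) = 0 ∩ CE · AD = 141/2]
2. C_y = -1/2  [2·signedArea(CBE) = 0 ∩ CE · AD = 141/2]
   → C = (17, -1/2)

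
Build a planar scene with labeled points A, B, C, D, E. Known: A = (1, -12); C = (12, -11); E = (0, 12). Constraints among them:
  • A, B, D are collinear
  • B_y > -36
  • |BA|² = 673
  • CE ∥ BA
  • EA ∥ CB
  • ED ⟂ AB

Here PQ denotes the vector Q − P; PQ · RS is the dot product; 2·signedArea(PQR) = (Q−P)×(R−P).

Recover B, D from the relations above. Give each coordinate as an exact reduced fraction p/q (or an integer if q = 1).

B = (13, -35)
D = (-6095/673, 4896/673)

1. B_x = 13  [CE ∥ BA ∩ EA ∥ CB]
2. B_y = -35  [CE ∥ BA ∩ EA ∥ CB]
   → B = (13, -35)
3. D_x = -6095/673  [A, B, D are collinear ∩ ED ⟂ AB]
4. D_y = 4896/673  [A, B, D are collinear ∩ ED ⟂ AB]
   → D = (-6095/673, 4896/673)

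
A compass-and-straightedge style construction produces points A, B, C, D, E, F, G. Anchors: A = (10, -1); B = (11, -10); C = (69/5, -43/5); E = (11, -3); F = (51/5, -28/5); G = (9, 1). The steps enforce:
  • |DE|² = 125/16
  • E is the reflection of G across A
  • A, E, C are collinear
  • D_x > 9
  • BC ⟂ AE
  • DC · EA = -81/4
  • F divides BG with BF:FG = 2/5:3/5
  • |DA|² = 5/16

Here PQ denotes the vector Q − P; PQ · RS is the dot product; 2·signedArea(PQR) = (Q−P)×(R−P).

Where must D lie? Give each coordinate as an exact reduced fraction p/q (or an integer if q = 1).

D = (39/4, -1/2)

1. D_x = 39/4  [line 1·x + -2·y + -43/4 = 0 ∩ |DE|² = 125/16]
2. D_y = -1/2  [line 1·x + -2·y + -43/4 = 0 ∩ |DE|² = 125/16]
   → D = (39/4, -1/2)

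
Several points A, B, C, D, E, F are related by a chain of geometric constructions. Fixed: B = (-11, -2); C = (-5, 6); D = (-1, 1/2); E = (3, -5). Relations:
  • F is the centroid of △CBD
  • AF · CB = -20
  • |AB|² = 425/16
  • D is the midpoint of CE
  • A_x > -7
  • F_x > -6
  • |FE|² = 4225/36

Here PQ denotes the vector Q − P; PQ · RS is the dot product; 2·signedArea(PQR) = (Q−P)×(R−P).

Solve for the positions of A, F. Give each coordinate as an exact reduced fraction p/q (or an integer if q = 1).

1. F_x = -17/3  [F is the centroid of △CBD]
2. F_y = 3/2  [F is the centroid of △CBD]
   → F = (-17/3, 3/2)
3. A_x = -6  [line 6·x + 8·y + 42 = 0 ∩ |AB|² = 425/16]
4. A_y = -3/4  [line 6·x + 8·y + 42 = 0 ∩ |AB|² = 425/16]
   → A = (-6, -3/4)

A = (-6, -3/4)
F = (-17/3, 3/2)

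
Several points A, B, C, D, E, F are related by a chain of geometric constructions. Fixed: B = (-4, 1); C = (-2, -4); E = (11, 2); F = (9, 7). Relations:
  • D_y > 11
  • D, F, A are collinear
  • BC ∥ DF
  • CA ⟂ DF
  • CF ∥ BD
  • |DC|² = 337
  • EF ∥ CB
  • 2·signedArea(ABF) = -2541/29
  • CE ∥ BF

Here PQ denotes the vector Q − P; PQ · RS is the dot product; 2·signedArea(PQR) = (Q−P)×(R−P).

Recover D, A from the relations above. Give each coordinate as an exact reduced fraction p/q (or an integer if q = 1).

A = (327/29, 38/29)
D = (7, 12)

1. D_x = 7  [BC ∥ DF ∩ CF ∥ BD]
2. D_y = 12  [BC ∥ DF ∩ CF ∥ BD]
   → D = (7, 12)
3. A_x = 327/29  [D, F, A are collinear ∩ CA ⟂ DF]
4. A_y = 38/29  [D, F, A are collinear ∩ CA ⟂ DF]
   → A = (327/29, 38/29)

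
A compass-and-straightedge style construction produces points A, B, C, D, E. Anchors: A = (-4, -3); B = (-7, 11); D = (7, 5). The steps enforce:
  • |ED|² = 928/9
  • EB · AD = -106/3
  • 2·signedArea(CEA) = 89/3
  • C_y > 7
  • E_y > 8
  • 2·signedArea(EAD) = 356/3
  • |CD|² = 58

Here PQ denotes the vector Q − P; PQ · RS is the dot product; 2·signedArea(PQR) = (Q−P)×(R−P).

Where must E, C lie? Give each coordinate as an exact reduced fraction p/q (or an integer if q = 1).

1. E_x = -7/3  [EB · AD = -106/3 ∩ 2·signedArea(EAD) = 356/3]
2. E_y = 9  [EB · AD = -106/3 ∩ 2·signedArea(EAD) = 356/3]
   → E = (-7/3, 9)
3. C_x = 0  [line 12·x + -5/3·y + 40/3 = 0 ∩ |CD|² = 58]
4. C_y = 8  [line 12·x + -5/3·y + 40/3 = 0 ∩ |CD|² = 58]
   → C = (0, 8)

C = (0, 8)
E = (-7/3, 9)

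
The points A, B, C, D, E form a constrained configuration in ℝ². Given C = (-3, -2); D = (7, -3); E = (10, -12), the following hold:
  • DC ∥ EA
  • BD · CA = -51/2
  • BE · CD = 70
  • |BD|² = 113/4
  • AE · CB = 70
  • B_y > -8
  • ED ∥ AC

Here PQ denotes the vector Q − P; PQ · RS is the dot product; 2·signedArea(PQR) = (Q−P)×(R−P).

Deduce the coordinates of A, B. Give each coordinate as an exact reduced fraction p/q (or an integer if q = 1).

1. A_x = 0  [ED ∥ AC ∩ DC ∥ EA]
2. A_y = -11  [ED ∥ AC ∩ DC ∥ EA]
   → A = (0, -11)
3. B_x = 7/2  [BE · CD = 70 ∩ BD · CA = -51/2]
4. B_y = -7  [BE · CD = 70 ∩ BD · CA = -51/2]
   → B = (7/2, -7)

A = (0, -11)
B = (7/2, -7)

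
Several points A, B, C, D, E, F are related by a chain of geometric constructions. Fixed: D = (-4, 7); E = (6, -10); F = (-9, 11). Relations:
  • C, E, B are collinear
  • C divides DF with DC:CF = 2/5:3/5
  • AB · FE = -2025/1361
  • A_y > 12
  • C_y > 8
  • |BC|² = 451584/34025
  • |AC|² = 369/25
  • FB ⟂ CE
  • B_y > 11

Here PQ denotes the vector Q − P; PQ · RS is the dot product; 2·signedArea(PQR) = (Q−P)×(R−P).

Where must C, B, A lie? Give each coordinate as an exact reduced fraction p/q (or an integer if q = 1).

1. C_x = -6  [C divides DF with DC:CF = 2/5:3/5]
2. C_y = 43/5  [C divides DF with DC:CF = 2/5:3/5]
   → C = (-6, 43/5)
3. B_x = -10854/1361  [C, E, B are collinear ∩ FB ⟂ CE]
4. B_y = 15871/1361  [C, E, B are collinear ∩ FB ⟂ CE]
   → B = (-10854/1361, 15871/1361)
5. A_x = -9459/1361  [line -15·x + 21·y + -494076/1361 = 0 ∩ |AC|² = 369/25]
6. A_y = 16771/1361  [line -15·x + 21·y + -494076/1361 = 0 ∩ |AC|² = 369/25]
   → A = (-9459/1361, 16771/1361)

A = (-9459/1361, 16771/1361)
B = (-10854/1361, 15871/1361)
C = (-6, 43/5)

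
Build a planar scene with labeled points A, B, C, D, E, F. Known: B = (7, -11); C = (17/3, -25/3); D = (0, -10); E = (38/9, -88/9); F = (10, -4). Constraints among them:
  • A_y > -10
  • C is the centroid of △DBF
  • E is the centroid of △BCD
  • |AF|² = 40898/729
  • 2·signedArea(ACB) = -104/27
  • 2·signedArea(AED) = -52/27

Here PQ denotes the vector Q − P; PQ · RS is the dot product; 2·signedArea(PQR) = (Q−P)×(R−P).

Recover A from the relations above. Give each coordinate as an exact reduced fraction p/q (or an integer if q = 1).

A = (127/27, -251/27)

1. A_x = 127/27  [2·signedArea(ACB) = -104/27 ∩ 2·signedArea(AED) = -52/27]
2. A_y = -251/27  [2·signedArea(ACB) = -104/27 ∩ 2·signedArea(AED) = -52/27]
   → A = (127/27, -251/27)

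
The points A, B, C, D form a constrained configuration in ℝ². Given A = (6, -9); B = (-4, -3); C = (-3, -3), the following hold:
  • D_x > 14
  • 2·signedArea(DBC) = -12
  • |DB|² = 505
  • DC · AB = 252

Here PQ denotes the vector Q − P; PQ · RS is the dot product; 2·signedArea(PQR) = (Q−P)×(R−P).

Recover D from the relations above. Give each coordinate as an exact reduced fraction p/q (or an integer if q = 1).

D = (15, -15)

1. D_x = 15  [DC · AB = 252 ∩ 2·signedArea(DBC) = -12]
2. D_y = -15  [DC · AB = 252 ∩ 2·signedArea(DBC) = -12]
   → D = (15, -15)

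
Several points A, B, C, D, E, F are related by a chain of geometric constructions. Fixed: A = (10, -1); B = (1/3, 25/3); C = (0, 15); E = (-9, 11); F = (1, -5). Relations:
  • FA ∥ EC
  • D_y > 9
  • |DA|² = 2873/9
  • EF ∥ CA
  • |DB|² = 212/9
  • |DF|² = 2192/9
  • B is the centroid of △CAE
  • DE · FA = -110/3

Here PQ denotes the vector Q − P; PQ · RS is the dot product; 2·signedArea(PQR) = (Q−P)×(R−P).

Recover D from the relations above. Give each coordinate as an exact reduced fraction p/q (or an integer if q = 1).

D = (-13/3, 29/3)

1. D_x = -13/3  [line -9·x + -4·y + -1/3 = 0 ∩ |DF|² = 2192/9]
2. D_y = 29/3  [line -9·x + -4·y + -1/3 = 0 ∩ |DF|² = 2192/9]
   → D = (-13/3, 29/3)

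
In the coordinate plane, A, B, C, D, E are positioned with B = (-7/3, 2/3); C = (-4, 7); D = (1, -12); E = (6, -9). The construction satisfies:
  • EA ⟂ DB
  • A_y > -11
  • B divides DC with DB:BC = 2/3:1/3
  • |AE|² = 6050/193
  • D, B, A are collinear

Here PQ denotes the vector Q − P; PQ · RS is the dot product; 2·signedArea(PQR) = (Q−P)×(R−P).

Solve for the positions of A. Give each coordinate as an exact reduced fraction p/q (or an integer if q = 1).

1. A_x = 113/193  [D, B, A are collinear ∩ EA ⟂ DB]
2. A_y = -2012/193  [D, B, A are collinear ∩ EA ⟂ DB]
   → A = (113/193, -2012/193)

A = (113/193, -2012/193)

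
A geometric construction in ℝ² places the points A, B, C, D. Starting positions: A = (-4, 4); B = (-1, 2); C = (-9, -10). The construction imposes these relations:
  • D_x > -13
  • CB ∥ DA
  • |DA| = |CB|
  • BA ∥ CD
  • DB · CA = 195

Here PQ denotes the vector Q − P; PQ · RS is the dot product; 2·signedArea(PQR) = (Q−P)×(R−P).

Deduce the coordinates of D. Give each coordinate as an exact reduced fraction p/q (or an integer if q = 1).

1. D_x = -12  [CB ∥ DA ∩ BA ∥ CD]
2. D_y = -8  [CB ∥ DA ∩ BA ∥ CD]
   → D = (-12, -8)

D = (-12, -8)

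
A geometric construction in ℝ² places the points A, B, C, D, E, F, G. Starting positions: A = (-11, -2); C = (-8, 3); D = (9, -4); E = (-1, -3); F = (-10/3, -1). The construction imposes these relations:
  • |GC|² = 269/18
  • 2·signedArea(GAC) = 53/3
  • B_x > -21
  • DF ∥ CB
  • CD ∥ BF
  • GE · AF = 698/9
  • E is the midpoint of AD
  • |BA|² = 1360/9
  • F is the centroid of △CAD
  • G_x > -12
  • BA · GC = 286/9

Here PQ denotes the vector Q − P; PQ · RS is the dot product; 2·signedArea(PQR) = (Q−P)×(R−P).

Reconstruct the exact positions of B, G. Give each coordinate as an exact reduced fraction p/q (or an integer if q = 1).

1. B_x = -61/3  [CD ∥ BF ∩ DF ∥ CB]
2. B_y = 6  [CD ∥ BF ∩ DF ∥ CB]
   → B = (-61/3, 6)
3. G_x = -71/6  [GE · AF = 698/9 ∩ BA · GC = 286/9]
4. G_y = 5/2  [GE · AF = 698/9 ∩ BA · GC = 286/9]
   → G = (-71/6, 5/2)

B = (-61/3, 6)
G = (-71/6, 5/2)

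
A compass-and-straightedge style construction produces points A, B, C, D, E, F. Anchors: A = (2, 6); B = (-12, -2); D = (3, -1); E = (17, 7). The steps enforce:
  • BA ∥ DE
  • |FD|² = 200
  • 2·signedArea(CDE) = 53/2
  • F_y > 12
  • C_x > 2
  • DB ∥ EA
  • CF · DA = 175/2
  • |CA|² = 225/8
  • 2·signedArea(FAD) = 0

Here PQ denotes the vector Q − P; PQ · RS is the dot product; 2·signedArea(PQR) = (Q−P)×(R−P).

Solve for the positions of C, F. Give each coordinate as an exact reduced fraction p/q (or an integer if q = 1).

1. F_x = 1  [line 7·x + 1·y + -20 = 0 ∩ |FD|² = 200]
2. F_y = 13  [line 7·x + 1·y + -20 = 0 ∩ |FD|² = 200]
   → F = (1, 13)
3. C_x = 11/4  [2·signedArea(CDE) = 53/2 ∩ CF · DA = 175/2]
4. C_y = 3/4  [2·signedArea(CDE) = 53/2 ∩ CF · DA = 175/2]
   → C = (11/4, 3/4)

C = (11/4, 3/4)
F = (1, 13)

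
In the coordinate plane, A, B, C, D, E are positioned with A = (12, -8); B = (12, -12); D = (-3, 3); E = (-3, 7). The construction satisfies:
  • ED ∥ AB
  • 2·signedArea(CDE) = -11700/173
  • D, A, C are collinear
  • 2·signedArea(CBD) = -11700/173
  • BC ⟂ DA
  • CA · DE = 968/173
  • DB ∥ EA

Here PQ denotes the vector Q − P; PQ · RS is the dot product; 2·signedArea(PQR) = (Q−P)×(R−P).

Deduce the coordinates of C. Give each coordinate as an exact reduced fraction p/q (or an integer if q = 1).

C = (2406/173, -1626/173)

1. C_x = 2406/173  [D, A, C are collinear ∩ BC ⟂ DA]
2. C_y = -1626/173  [D, A, C are collinear ∩ BC ⟂ DA]
   → C = (2406/173, -1626/173)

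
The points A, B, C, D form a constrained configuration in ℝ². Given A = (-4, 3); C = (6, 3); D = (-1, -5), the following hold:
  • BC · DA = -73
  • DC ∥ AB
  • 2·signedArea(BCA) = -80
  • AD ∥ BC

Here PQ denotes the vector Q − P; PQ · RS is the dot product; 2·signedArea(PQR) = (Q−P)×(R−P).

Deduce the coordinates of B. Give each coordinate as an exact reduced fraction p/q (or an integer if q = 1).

1. B_x = 3  [AD ∥ BC ∩ DC ∥ AB]
2. B_y = 11  [AD ∥ BC ∩ DC ∥ AB]
   → B = (3, 11)

B = (3, 11)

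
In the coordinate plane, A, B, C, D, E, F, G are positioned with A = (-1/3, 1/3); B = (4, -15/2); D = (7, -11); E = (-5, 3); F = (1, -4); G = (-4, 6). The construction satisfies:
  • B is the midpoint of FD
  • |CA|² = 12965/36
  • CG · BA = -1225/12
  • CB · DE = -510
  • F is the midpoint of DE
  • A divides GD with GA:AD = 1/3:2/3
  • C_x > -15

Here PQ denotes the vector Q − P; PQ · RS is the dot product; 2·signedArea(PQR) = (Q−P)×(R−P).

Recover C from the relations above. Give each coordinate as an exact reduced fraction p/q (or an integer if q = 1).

1. C_x = -14  [CB · DE = -510 ∩ CG · BA = -1225/12]
2. C_y = 27/2  [CB · DE = -510 ∩ CG · BA = -1225/12]
   → C = (-14, 27/2)

C = (-14, 27/2)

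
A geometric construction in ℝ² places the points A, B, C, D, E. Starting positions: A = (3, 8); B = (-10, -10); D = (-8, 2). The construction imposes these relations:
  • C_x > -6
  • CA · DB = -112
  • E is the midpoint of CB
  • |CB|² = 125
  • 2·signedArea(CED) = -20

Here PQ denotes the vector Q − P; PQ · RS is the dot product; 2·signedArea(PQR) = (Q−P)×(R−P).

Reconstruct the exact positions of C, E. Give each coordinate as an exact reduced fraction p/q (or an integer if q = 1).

1. C_x = -5  [line 2·x + 12·y + 10 = 0 ∩ |CB|² = 125]
2. C_y = 0  [line 2·x + 12·y + 10 = 0 ∩ |CB|² = 125]
   → C = (-5, 0)
3. E_x = -15/2  [2·signedArea(CED) = -20 ∩ E is the midpoint of CB]
4. E_y = -5  [2·signedArea(CED) = -20 ∩ E is the midpoint of CB]
   → E = (-15/2, -5)

C = (-5, 0)
E = (-15/2, -5)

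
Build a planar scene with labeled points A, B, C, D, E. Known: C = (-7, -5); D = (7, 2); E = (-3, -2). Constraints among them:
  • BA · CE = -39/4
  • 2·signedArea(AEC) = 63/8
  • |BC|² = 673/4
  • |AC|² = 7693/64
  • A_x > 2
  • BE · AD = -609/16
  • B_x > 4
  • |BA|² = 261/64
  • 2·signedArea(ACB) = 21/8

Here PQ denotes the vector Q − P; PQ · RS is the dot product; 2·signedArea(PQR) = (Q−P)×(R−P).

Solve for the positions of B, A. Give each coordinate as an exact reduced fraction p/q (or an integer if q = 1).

1. A_x = 21/8  [line 3·x + -4·y + -55/8 = 0 ∩ |AC|² = 7693/64]
2. A_y = 1/4  [line 3·x + -4·y + -55/8 = 0 ∩ |AC|² = 7693/64]
   → A = (21/8, 1/4)
3. B_x = 9/2  [BE · AD = -609/16 ∩ 2·signedArea(ACB) = 21/8]
4. B_y = 1  [BE · AD = -609/16 ∩ 2·signedArea(ACB) = 21/8]
   → B = (9/2, 1)

A = (21/8, 1/4)
B = (9/2, 1)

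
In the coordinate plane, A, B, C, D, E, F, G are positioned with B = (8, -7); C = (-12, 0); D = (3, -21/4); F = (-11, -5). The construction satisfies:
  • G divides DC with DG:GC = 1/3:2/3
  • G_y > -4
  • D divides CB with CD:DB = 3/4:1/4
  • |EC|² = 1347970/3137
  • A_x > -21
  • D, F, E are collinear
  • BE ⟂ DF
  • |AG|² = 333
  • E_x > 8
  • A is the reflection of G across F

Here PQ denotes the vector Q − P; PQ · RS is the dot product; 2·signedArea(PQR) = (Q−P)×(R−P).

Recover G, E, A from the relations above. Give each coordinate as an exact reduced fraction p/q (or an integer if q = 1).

1. G_x = -2  [G divides DC with DG:GC = 1/3:2/3]
2. G_y = -7/2  [G divides DC with DG:GC = 1/3:2/3]
   → G = (-2, -7/2)
3. E_x = 25189/3137  [D, F, E are collinear ∩ BE ⟂ DF]
4. E_y = -16751/3137  [D, F, E are collinear ∩ BE ⟂ DF]
   → E = (25189/3137, -16751/3137)
5. A_x = -20  [A is the reflection of G across F]
6. A_y = -13/2  [A is the reflection of G across F]
   → A = (-20, -13/2)

A = (-20, -13/2)
E = (25189/3137, -16751/3137)
G = (-2, -7/2)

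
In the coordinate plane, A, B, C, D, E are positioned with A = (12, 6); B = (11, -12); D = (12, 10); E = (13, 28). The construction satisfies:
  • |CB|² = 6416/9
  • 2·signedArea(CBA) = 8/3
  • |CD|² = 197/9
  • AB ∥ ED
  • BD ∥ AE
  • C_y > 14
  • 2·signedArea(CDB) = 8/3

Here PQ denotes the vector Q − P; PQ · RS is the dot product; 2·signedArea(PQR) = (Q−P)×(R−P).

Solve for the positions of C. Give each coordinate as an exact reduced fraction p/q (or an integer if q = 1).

C = (37/3, 44/3)

1. C_x = 37/3  [2·signedArea(CDB) = 8/3 ∩ 2·signedArea(CBA) = 8/3]
2. C_y = 44/3  [2·signedArea(CDB) = 8/3 ∩ 2·signedArea(CBA) = 8/3]
   → C = (37/3, 44/3)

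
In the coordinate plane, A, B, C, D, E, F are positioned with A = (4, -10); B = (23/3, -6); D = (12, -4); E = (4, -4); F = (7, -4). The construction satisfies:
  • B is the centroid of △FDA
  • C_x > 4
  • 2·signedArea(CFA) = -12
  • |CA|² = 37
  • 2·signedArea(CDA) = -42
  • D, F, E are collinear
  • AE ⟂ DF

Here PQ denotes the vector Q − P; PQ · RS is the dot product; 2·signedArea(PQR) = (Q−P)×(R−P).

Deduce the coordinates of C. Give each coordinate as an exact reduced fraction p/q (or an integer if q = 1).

C = (5, -4)

1. C_x = 5  [2·signedArea(CFA) = -12 ∩ 2·signedArea(CDA) = -42]
2. C_y = -4  [2·signedArea(CFA) = -12 ∩ 2·signedArea(CDA) = -42]
   → C = (5, -4)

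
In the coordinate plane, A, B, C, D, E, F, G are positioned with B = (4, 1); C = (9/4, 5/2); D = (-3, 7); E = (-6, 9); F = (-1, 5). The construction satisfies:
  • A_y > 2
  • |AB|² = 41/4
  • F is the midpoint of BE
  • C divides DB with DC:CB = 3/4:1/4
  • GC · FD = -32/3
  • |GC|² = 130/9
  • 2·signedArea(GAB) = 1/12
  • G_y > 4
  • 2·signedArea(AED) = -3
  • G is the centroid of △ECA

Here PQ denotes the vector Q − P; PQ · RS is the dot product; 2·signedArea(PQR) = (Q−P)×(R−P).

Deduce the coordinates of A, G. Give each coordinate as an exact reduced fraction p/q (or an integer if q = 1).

A = (3/2, 3)
G = (-3/4, 29/6)

1. A_x = 3/2  [line 2·x + 3·y + -12 = 0 ∩ |AB|² = 41/4]
2. A_y = 3  [line 2·x + 3·y + -12 = 0 ∩ |AB|² = 41/4]
   → A = (3/2, 3)
3. G_x = -3/4  [G is the centroid of △ECA]
4. G_y = 29/6  [G is the centroid of △ECA]
   → G = (-3/4, 29/6)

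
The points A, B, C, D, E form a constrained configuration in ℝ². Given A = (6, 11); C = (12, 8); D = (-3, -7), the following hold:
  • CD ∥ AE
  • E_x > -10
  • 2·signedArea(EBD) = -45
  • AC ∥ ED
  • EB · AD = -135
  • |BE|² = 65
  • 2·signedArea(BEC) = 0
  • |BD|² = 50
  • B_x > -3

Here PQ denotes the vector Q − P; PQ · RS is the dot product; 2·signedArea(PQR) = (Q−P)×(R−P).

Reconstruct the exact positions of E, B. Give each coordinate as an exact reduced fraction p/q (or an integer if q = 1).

1. E_x = -9  [AC ∥ ED ∩ CD ∥ AE]
2. E_y = -4  [AC ∥ ED ∩ CD ∥ AE]
   → E = (-9, -4)
3. B_x = -2  [2·signedArea(BEC) = 0 ∩ EB · AD = -135]
4. B_y = 0  [2·signedArea(BEC) = 0 ∩ EB · AD = -135]
   → B = (-2, 0)

B = (-2, 0)
E = (-9, -4)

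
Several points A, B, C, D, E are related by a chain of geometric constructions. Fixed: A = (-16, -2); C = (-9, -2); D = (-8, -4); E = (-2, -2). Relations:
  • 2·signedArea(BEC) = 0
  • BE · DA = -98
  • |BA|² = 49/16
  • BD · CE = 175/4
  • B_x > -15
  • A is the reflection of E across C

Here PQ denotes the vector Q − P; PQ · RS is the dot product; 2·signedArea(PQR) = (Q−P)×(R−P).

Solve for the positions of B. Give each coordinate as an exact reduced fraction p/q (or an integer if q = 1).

B = (-57/4, -2)

1. B_x = -57/4  [2·signedArea(BEC) = 0 ∩ BE · DA = -98]
2. B_y = -2  [2·signedArea(BEC) = 0 ∩ BE · DA = -98]
   → B = (-57/4, -2)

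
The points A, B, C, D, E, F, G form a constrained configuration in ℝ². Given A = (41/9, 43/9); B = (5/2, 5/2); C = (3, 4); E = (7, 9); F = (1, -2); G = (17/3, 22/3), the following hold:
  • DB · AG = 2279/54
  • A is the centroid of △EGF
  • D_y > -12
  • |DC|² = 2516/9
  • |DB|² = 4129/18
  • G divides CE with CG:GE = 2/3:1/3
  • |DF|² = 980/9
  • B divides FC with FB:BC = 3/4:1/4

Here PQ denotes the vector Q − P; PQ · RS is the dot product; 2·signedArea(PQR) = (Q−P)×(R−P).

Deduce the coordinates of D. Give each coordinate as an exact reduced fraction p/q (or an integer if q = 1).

D = (-11/3, -34/3)

1. D_x = -11/3  [line -10/9·x + -23/9·y + -892/27 = 0 ∩ |DC|² = 2516/9]
2. D_y = -34/3  [line -10/9·x + -23/9·y + -892/27 = 0 ∩ |DC|² = 2516/9]
   → D = (-11/3, -34/3)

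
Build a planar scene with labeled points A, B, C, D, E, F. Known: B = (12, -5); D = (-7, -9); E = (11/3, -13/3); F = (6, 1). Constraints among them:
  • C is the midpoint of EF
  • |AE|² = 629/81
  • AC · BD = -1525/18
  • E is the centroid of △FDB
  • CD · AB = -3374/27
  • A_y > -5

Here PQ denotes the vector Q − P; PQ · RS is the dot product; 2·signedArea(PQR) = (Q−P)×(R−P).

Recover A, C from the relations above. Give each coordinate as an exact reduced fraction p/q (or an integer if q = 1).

1. C_x = 29/6  [C is the midpoint of EF]
2. C_y = -5/3  [C is the midpoint of EF]
   → C = (29/6, -5/3)
3. A_x = 8/9  [AC · BD = -1525/18 ∩ CD · AB = -3374/27]
4. A_y = -37/9  [AC · BD = -1525/18 ∩ CD · AB = -3374/27]
   → A = (8/9, -37/9)

A = (8/9, -37/9)
C = (29/6, -5/3)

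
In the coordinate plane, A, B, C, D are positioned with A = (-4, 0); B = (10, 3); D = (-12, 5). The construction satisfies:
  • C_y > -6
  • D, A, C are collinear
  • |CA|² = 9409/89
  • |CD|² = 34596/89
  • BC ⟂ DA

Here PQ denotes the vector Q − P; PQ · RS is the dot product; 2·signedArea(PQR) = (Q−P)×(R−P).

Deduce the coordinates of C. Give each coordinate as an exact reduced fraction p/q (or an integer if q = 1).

1. C_x = 420/89  [D, A, C are collinear ∩ BC ⟂ DA]
2. C_y = -485/89  [D, A, C are collinear ∩ BC ⟂ DA]
   → C = (420/89, -485/89)

C = (420/89, -485/89)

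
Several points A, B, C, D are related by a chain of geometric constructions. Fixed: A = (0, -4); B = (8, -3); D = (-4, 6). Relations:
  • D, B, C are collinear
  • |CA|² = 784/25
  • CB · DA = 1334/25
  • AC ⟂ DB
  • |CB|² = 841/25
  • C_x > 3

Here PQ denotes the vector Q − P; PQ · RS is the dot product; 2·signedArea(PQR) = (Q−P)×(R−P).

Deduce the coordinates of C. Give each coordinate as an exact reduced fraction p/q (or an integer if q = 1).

C = (84/25, 12/25)

1. C_x = 84/25  [D, B, C are collinear ∩ AC ⟂ DB]
2. C_y = 12/25  [D, B, C are collinear ∩ AC ⟂ DB]
   → C = (84/25, 12/25)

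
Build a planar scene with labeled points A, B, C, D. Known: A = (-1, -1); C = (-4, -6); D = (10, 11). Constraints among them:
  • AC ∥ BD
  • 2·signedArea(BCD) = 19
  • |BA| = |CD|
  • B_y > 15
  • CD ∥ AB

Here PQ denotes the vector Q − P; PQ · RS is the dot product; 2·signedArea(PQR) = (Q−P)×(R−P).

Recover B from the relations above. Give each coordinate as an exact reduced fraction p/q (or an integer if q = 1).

1. B_x = 13  [AC ∥ BD ∩ CD ∥ AB]
2. B_y = 16  [AC ∥ BD ∩ CD ∥ AB]
   → B = (13, 16)

B = (13, 16)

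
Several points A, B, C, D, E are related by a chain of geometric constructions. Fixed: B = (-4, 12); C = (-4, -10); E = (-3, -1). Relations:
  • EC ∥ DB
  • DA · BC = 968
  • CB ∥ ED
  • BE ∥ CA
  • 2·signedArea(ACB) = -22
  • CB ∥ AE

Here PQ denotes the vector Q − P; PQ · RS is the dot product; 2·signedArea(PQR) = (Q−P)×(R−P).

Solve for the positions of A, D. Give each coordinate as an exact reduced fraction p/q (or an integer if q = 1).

1. A_x = -3  [CB ∥ AE ∩ BE ∥ CA]
2. A_y = -23  [CB ∥ AE ∩ BE ∥ CA]
   → A = (-3, -23)
3. D_x = -3  [EC ∥ DB ∩ CB ∥ ED]
4. D_y = 21  [EC ∥ DB ∩ CB ∥ ED]
   → D = (-3, 21)

A = (-3, -23)
D = (-3, 21)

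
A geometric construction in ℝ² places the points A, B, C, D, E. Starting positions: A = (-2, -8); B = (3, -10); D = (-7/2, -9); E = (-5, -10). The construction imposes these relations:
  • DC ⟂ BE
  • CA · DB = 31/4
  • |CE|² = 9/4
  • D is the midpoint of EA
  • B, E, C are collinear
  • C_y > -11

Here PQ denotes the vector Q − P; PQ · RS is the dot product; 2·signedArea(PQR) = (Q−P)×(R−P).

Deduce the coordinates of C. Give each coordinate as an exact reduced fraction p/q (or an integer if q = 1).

C = (-7/2, -10)

1. C_x = -7/2  [B, E, C are collinear ∩ DC ⟂ BE]
2. C_y = -10  [B, E, C are collinear ∩ DC ⟂ BE]
   → C = (-7/2, -10)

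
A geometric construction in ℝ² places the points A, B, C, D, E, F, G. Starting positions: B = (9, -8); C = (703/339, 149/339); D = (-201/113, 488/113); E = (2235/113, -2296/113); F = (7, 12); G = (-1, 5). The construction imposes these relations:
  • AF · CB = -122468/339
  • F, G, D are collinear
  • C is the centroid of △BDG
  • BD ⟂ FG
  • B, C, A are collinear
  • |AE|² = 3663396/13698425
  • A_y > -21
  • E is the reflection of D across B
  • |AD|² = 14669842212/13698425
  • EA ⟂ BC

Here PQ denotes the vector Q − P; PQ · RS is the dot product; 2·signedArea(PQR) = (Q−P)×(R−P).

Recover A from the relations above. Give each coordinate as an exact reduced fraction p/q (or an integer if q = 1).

1. A_x = 265461921/13698425  [B, C, A are collinear ∩ EA ⟂ BC]
2. A_y = -282826672/13698425  [B, C, A are collinear ∩ EA ⟂ BC]
   → A = (265461921/13698425, -282826672/13698425)

A = (265461921/13698425, -282826672/13698425)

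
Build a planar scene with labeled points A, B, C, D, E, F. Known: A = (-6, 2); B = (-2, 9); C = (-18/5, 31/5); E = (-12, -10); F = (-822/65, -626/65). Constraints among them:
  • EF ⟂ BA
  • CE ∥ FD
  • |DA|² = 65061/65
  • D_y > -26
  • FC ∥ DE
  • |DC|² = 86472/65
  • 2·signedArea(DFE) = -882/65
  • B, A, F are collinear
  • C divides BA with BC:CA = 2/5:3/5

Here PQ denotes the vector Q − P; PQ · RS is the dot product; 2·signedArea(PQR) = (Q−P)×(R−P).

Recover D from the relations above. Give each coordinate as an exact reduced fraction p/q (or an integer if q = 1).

D = (-1368/65, -1679/65)

1. D_x = -1368/65  [FC ∥ DE ∩ CE ∥ FD]
2. D_y = -1679/65  [FC ∥ DE ∩ CE ∥ FD]
   → D = (-1368/65, -1679/65)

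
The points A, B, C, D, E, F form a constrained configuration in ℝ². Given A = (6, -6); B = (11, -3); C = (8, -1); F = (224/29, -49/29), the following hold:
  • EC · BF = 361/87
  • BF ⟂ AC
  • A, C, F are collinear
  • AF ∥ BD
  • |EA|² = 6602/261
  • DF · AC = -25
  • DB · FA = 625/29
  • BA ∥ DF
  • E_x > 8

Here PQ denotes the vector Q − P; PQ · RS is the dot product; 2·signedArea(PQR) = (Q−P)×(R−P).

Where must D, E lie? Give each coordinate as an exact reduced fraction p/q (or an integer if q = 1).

1. D_x = 369/29  [BA ∥ DF ∩ AF ∥ BD]
2. D_y = 38/29  [BA ∥ DF ∩ AF ∥ BD]
   → D = (369/29, 38/29)
3. E_x = 775/87  [line 95/29·x + -38/29·y + -95/3 = 0 ∩ |EA|² = 6602/261]
4. E_y = -55/29  [line 95/29·x + -38/29·y + -95/3 = 0 ∩ |EA|² = 6602/261]
   → E = (775/87, -55/29)

D = (369/29, 38/29)
E = (775/87, -55/29)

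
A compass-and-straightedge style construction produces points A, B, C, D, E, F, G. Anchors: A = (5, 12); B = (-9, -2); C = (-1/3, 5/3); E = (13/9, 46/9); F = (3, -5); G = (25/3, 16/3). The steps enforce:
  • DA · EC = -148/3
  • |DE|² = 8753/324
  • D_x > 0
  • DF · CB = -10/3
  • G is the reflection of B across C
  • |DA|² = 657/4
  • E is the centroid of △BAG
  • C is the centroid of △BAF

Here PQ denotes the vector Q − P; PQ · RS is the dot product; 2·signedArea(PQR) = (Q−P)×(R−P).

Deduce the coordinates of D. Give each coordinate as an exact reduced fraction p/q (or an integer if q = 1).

1. D_x = 1/2  [DF · CB = -10/3 ∩ DA · EC = -148/3]
2. D_y = 0  [DF · CB = -10/3 ∩ DA · EC = -148/3]
   → D = (1/2, 0)

D = (1/2, 0)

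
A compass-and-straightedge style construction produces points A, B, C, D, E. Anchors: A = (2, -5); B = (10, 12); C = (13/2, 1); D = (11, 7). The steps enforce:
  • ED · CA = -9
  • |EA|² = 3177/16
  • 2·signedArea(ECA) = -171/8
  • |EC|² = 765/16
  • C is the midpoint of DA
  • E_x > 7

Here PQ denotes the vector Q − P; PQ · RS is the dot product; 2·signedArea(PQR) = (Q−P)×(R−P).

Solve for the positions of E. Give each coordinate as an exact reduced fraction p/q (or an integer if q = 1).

E = (8, 31/4)

1. E_x = 8  [2·signedArea(ECA) = -171/8 ∩ ED · CA = -9]
2. E_y = 31/4  [2·signedArea(ECA) = -171/8 ∩ ED · CA = -9]
   → E = (8, 31/4)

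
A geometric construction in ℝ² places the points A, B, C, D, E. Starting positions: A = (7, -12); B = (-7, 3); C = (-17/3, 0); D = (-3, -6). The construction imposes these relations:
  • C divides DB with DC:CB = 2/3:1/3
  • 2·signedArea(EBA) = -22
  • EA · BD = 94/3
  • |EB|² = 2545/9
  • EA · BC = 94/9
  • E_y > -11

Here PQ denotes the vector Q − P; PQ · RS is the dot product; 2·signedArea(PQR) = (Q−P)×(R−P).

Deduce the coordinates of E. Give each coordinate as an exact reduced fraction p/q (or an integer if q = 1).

E = (11/3, -10)

1. E_x = 11/3  [EA · BC = 94/9 ∩ 2·signedArea(EBA) = -22]
2. E_y = -10  [EA · BC = 94/9 ∩ 2·signedArea(EBA) = -22]
   → E = (11/3, -10)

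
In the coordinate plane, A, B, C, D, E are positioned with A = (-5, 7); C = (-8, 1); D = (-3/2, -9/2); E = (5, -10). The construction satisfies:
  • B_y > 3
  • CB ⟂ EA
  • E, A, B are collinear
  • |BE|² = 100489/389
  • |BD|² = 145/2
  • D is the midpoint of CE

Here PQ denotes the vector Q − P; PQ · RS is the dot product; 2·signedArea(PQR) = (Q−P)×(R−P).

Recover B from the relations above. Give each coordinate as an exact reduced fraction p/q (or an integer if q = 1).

B = (-1225/389, 1499/389)

1. B_x = -1225/389  [E, A, B are collinear ∩ CB ⟂ EA]
2. B_y = 1499/389  [E, A, B are collinear ∩ CB ⟂ EA]
   → B = (-1225/389, 1499/389)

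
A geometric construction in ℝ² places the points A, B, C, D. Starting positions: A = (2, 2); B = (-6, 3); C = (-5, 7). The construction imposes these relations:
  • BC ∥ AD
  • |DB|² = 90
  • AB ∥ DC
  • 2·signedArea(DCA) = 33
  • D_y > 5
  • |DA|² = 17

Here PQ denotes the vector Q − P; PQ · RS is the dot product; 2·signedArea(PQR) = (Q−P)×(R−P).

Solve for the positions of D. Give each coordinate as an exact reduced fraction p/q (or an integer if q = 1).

D = (3, 6)

1. D_x = 3  [AB ∥ DC ∩ BC ∥ AD]
2. D_y = 6  [AB ∥ DC ∩ BC ∥ AD]
   → D = (3, 6)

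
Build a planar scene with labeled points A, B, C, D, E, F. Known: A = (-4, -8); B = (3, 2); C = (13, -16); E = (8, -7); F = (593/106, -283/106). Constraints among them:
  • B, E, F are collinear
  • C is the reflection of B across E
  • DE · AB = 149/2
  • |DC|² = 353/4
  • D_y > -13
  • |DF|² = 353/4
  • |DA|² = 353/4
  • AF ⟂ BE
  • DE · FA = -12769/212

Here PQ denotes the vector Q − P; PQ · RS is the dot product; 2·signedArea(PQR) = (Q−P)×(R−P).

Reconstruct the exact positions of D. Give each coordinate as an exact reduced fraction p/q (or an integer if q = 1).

D = (9/2, -12)

1. D_x = 9/2  [DE · FA = -12769/212 ∩ DE · AB = 149/2]
2. D_y = -12  [DE · FA = -12769/212 ∩ DE · AB = 149/2]
   → D = (9/2, -12)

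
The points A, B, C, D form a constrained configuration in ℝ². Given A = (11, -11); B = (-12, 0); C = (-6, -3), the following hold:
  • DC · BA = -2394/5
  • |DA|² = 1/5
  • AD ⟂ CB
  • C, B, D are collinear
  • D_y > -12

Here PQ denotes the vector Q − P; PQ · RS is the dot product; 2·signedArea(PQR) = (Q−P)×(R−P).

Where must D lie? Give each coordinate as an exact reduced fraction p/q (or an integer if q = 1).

1. D_x = 54/5  [C, B, D are collinear ∩ AD ⟂ CB]
2. D_y = -57/5  [C, B, D are collinear ∩ AD ⟂ CB]
   → D = (54/5, -57/5)

D = (54/5, -57/5)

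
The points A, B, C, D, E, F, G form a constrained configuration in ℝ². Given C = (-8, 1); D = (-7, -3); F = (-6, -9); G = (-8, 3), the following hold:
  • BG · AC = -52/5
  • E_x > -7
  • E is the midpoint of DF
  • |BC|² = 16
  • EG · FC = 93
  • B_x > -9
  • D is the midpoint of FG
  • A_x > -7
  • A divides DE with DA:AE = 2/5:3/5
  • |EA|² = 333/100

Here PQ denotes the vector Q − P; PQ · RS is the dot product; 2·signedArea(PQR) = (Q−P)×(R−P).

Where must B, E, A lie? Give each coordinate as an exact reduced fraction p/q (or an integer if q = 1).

1. E_x = -13/2  [E is the midpoint of DF]
2. E_y = -6  [E is the midpoint of DF]
   → E = (-13/2, -6)
3. A_x = -34/5  [A divides DE with DA:AE = 2/5:3/5]
4. A_y = -21/5  [A divides DE with DA:AE = 2/5:3/5]
   → A = (-34/5, -21/5)
5. B_x = -8  [line 6/5·x + -26/5·y + 178/5 = 0 ∩ |BC|² = 16]
6. B_y = 5  [line 6/5·x + -26/5·y + 178/5 = 0 ∩ |BC|² = 16]
   → B = (-8, 5)

A = (-34/5, -21/5)
B = (-8, 5)
E = (-13/2, -6)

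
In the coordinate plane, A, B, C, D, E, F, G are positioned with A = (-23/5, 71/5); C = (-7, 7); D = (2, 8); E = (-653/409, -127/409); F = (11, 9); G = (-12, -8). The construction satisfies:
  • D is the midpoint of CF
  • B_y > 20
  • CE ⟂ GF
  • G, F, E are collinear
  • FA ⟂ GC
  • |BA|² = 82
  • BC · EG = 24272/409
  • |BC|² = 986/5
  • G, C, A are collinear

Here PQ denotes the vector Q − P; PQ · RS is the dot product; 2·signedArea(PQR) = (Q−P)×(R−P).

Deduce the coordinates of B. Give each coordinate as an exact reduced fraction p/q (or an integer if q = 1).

1. B_x = -56/5  [line 4255/409·x + 3145/409·y + -16502/409 = 0 ∩ |BA|² = 82]
2. B_y = 102/5  [line 4255/409·x + 3145/409·y + -16502/409 = 0 ∩ |BA|² = 82]
   → B = (-56/5, 102/5)

B = (-56/5, 102/5)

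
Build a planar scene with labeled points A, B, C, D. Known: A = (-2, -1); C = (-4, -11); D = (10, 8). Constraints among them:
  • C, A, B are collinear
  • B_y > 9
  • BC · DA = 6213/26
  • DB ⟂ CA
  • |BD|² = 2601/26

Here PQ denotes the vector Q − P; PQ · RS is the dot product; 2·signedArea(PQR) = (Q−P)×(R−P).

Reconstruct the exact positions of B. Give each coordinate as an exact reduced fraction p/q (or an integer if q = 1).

1. B_x = 5/26  [C, A, B are collinear ∩ DB ⟂ CA]
2. B_y = 259/26  [C, A, B are collinear ∩ DB ⟂ CA]
   → B = (5/26, 259/26)

B = (5/26, 259/26)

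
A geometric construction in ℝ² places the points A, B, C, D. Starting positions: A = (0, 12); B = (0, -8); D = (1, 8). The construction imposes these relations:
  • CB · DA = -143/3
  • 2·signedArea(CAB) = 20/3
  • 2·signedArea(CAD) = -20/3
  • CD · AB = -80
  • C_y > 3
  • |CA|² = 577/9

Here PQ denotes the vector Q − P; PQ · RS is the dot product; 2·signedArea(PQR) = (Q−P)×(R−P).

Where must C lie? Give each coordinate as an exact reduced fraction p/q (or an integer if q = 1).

1. C_x = 1/3  [CD · AB = -80 ∩ 2·signedArea(CAD) = -20/3]
2. C_y = 4  [CD · AB = -80 ∩ 2·signedArea(CAD) = -20/3]
   → C = (1/3, 4)

C = (1/3, 4)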